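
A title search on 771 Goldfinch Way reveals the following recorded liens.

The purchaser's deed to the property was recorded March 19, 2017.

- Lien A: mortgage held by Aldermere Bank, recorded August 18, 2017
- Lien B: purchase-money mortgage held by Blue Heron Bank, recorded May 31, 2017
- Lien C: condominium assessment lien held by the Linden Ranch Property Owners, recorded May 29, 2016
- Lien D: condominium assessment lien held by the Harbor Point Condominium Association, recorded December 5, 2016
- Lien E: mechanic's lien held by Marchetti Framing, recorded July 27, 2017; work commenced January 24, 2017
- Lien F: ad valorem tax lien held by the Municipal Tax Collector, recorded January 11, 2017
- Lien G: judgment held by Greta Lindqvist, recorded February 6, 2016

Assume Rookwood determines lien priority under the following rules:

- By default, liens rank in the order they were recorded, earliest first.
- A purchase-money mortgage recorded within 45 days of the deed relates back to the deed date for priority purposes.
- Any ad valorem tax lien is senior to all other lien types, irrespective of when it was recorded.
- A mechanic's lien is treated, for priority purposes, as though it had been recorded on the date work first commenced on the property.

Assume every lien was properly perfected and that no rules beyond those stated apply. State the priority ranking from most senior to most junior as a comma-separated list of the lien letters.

First, effective dates: B was recorded 73 days after the deed, outside the 45-day window, so it keeps its recording date; E's effective date is January 24, 2017, when work began.
F is an ad valorem tax lien, so it outranks all other liens regardless of date.
The other liens, earliest effective date first: G (February 6, 2016), C (May 29, 2016), D (December 5, 2016), E (January 24, 2017), B (May 31, 2017), A (August 18, 2017).

F, G, C, D, E, B, A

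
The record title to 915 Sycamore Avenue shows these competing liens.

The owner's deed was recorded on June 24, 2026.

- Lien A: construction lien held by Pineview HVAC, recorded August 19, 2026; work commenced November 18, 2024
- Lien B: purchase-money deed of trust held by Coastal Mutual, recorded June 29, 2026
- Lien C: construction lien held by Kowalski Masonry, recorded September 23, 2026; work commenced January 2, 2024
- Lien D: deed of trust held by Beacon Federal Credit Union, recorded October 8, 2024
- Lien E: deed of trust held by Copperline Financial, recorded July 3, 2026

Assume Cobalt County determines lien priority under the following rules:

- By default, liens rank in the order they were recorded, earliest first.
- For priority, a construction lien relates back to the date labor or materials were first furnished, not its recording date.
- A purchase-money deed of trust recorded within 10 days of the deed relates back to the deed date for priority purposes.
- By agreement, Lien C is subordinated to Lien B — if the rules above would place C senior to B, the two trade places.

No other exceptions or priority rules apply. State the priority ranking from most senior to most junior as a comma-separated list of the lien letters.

Effective dates after the stated exceptions: A's effective date is November 18, 2024, when work began; B's effective date is the deed date, June 24, 2026; C's effective date is January 2, 2024, when work began.
Sorted by effective date: C (January 2, 2024), D (October 8, 2024), A (November 18, 2024), B (June 24, 2026), E (July 3, 2026).
The subordination applies — C was senior to B — so C and B swap.

B, D, A, C, E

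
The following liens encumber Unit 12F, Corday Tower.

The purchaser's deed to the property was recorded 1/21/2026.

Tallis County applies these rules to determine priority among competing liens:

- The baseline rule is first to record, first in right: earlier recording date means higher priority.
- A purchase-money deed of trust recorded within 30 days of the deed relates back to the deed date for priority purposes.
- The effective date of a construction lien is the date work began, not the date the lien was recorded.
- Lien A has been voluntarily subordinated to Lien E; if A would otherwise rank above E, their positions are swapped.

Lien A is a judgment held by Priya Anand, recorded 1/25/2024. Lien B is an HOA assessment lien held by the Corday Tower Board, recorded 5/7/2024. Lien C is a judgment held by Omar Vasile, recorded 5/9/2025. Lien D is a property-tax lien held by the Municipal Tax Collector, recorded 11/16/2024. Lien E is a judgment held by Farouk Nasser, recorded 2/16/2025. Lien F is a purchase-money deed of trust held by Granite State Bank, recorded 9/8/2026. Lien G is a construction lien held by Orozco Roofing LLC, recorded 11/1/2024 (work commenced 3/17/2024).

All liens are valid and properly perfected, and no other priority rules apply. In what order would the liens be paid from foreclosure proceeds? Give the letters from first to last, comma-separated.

Effective dates after the stated exceptions: F was recorded 230 days after the deed — beyond 30 days — so no relation-back applies; G is treated as recorded 3/17/2024, the work-commencement date.
By effective date: A (1/25/2024), G (3/17/2024), B (5/7/2024), D (11/16/2024), E (2/16/2025), C (5/9/2025), F (9/8/2026).
The subordination applies — A was senior to E — so A and E swap.

E, G, B, D, A, C, F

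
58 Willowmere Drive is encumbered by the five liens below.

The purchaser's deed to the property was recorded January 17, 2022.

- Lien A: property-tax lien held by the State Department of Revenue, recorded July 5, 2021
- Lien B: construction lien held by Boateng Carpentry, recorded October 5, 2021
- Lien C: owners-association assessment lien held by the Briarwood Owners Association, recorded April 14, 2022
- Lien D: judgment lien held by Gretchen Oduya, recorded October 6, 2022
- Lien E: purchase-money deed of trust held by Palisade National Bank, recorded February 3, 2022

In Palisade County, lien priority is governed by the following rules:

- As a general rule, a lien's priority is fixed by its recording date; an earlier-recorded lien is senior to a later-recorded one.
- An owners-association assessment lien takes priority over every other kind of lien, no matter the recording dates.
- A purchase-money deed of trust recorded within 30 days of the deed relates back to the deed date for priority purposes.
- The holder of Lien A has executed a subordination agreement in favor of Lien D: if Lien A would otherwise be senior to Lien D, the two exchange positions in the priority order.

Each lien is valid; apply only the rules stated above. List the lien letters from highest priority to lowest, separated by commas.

C, D, B, E, A

Adjusting effective dates: E relates back to the deed date January 17, 2022.
C is an owners-association assessment lien and takes priority over every other lien.
Remaining liens by effective date: A (July 5, 2021), B (October 5, 2021), E (January 17, 2022), D (October 6, 2022).
The subordination applies — A was senior to D — so A and D swap.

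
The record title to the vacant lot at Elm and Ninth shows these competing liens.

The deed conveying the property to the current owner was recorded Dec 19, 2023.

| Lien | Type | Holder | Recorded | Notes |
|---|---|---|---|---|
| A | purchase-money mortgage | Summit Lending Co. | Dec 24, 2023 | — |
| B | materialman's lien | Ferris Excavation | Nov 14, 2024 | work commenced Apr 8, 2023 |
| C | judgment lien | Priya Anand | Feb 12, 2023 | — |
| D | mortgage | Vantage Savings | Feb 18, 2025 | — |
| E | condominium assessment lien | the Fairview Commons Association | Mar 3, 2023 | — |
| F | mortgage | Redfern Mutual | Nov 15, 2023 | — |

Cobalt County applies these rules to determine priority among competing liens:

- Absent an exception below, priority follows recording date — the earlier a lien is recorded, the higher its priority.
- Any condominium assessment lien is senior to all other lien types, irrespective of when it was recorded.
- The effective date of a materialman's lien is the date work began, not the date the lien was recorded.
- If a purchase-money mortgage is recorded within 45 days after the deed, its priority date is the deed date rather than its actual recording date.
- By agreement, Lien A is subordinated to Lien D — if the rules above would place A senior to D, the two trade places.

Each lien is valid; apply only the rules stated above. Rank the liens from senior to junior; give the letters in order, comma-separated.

Adjusting effective dates: A's effective date is the deed date, Dec 19, 2023; B's effective date is Apr 8, 2023, when work began.
E is a condominium assessment lien, so it outranks all other liens regardless of date.
Ordering the rest by effective date: C (Feb 12, 2023), B (Apr 8, 2023), F (Nov 15, 2023), A (Dec 19, 2023), D (Feb 18, 2025).
Because A would otherwise rank above D, the subordination swaps them.

E, C, B, F, D, A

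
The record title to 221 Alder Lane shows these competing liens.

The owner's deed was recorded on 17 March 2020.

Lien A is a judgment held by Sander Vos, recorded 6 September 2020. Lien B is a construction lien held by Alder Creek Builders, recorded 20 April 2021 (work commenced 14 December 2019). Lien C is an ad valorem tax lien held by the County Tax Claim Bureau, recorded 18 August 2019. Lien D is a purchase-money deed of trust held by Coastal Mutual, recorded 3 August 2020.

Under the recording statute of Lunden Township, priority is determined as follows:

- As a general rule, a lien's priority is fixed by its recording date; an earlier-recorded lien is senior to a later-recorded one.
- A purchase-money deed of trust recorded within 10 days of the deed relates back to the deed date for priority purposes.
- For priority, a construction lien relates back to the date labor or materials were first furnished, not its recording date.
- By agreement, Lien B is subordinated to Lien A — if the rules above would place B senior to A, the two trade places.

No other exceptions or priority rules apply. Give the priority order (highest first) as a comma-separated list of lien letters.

Effective dates: B's effective date is 14 December 2019, when work began; D was recorded 139 days after the deed — beyond 10 days — so no relation-back applies.
By effective date: C (18 August 2019), B (14 December 2019), D (3 August 2020), A (6 September 2020).
B would otherwise be senior to A, so under the subordination agreement B and A exchange positions.

C, A, D, B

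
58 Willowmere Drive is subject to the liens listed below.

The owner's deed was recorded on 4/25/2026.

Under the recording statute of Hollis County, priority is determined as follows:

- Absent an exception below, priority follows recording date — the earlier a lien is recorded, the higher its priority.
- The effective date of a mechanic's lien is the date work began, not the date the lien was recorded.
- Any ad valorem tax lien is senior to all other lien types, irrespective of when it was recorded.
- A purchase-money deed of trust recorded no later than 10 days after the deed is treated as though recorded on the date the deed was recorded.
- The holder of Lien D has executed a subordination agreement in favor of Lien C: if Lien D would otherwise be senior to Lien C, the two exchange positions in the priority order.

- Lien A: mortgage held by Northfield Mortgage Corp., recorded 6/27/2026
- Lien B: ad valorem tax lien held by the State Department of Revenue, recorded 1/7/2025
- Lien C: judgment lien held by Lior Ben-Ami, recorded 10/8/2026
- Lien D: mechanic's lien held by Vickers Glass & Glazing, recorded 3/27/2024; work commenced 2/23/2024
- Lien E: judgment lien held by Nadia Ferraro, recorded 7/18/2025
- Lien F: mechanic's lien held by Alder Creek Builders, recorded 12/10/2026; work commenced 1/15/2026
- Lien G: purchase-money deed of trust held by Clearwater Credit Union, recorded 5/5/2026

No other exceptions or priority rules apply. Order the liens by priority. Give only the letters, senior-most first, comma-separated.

B, C, E, F, G, A, D

Effective dates: D is treated as recorded 2/23/2024, the work-commencement date; F relates back to 1/15/2026 (work commenced); G was recorded within the 10-day window, so its effective date is the deed date 4/25/2026.
As an ad valorem tax lien, B is senior to every other lien.
Among the remaining liens, by effective date: D (2/23/2024), E (7/18/2025), F (1/15/2026), G (4/25/2026), A (6/27/2026), C (10/8/2026).
Because D would otherwise rank above C, the subordination swaps them.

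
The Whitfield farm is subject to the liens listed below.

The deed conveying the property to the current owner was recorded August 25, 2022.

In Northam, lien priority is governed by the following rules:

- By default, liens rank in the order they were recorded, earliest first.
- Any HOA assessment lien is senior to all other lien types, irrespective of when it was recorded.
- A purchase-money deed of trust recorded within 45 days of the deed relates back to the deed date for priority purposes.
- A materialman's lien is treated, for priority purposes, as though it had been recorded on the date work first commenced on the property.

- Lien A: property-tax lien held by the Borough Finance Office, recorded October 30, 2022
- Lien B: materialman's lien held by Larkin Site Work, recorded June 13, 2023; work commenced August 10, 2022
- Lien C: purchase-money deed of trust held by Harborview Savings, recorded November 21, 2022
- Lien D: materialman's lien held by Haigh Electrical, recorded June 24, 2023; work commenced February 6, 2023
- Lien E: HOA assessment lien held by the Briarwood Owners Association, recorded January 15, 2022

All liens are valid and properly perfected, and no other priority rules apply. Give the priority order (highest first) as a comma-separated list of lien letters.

First, effective dates: B's effective date is August 10, 2022, when work began; C missed the 45-day window (88 days after the deed), so its recording date stands; D relates back to February 6, 2023 (work commenced).
E, as an HOA assessment lien, has superpriority and ranks first.
Among the remaining liens, by effective date: B (August 10, 2022), A (October 30, 2022), C (November 21, 2022), D (February 6, 2023).

E, B, A, C, D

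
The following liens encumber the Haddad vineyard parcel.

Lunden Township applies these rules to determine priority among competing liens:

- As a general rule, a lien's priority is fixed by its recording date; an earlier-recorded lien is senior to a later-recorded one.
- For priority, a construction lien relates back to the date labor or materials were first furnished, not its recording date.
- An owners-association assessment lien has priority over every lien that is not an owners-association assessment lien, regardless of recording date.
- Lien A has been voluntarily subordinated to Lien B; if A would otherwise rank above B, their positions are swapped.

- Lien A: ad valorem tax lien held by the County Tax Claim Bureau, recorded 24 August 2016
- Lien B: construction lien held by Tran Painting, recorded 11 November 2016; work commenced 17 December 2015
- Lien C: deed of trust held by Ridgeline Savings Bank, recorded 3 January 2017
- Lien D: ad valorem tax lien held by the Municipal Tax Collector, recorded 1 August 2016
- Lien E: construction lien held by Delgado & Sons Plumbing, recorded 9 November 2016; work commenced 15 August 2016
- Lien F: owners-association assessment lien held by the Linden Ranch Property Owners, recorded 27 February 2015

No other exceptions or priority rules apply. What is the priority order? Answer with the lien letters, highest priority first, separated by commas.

F, B, D, E, A, C

Adjusting effective dates: B is treated as recorded 17 December 2015, the work-commencement date; E relates back to 15 August 2016 (work commenced).
F, as an owners-association assessment lien, has superpriority and ranks first.
Remaining liens by effective date: B (17 December 2015), D (1 August 2016), E (15 August 2016), A (24 August 2016), C (3 January 2017).
A already ranks below B; the subordination has no effect.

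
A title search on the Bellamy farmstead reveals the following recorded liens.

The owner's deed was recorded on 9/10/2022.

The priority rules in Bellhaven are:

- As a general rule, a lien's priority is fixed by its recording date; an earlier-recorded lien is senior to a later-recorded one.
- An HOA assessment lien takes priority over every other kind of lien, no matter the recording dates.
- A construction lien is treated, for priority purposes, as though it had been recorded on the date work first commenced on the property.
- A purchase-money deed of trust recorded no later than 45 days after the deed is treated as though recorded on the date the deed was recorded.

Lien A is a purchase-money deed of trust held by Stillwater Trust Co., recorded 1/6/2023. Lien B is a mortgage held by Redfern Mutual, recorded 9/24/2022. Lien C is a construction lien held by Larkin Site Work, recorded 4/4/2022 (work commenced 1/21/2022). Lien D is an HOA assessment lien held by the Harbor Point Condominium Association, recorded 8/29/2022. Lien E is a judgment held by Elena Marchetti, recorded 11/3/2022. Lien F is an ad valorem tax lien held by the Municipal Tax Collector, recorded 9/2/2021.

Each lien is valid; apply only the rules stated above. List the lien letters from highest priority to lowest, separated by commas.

D, F, C, B, E, A

Adjusting effective dates: A was recorded 118 days after the deed — beyond 45 days — so no relation-back applies; C's effective date is 1/21/2022, when work began.
As an HOA assessment lien, D is senior to every other lien.
Among the remaining liens, by effective date: F (9/2/2021), C (1/21/2022), B (9/24/2022), E (11/3/2022), A (1/6/2023).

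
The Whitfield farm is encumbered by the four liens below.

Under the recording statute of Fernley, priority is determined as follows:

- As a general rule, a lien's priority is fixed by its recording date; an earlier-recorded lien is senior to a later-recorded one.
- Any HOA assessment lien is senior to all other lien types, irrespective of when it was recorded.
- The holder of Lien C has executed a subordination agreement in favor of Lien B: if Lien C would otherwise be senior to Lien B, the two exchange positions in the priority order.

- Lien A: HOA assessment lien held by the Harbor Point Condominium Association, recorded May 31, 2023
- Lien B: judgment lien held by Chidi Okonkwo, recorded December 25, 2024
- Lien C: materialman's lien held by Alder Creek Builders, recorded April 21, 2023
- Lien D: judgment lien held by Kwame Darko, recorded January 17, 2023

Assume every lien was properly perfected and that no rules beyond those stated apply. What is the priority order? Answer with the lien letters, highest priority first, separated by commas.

A, D, B, C

A, as an HOA assessment lien, has superpriority and ranks first.
The other liens, earliest effective date first: D (January 17, 2023), C (April 21, 2023), B (December 25, 2024).
C is senior to B before the subordination, so the two trade places.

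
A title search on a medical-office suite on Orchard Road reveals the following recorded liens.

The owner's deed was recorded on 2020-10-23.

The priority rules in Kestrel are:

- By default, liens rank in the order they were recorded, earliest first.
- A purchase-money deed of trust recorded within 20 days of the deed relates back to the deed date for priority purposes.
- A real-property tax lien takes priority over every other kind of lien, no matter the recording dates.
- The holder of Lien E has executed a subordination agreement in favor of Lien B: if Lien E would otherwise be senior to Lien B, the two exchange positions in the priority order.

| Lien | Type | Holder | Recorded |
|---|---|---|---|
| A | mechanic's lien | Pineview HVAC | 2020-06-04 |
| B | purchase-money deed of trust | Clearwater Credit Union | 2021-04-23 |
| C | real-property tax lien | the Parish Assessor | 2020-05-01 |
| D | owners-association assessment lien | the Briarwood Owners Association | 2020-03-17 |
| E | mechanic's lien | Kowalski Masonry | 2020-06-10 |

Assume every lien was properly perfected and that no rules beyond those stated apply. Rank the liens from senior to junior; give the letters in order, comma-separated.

Effective dates after the stated exceptions: B was recorded 182 days after the deed — beyond 20 days — so no relation-back applies.
C, as a real-property tax lien, has superpriority and ranks first.
Ordering the rest by effective date: D (2020-03-17), A (2020-06-04), E (2020-06-10), B (2021-04-23).
Because E would otherwise rank above B, the subordination swaps them.

C, D, A, B, E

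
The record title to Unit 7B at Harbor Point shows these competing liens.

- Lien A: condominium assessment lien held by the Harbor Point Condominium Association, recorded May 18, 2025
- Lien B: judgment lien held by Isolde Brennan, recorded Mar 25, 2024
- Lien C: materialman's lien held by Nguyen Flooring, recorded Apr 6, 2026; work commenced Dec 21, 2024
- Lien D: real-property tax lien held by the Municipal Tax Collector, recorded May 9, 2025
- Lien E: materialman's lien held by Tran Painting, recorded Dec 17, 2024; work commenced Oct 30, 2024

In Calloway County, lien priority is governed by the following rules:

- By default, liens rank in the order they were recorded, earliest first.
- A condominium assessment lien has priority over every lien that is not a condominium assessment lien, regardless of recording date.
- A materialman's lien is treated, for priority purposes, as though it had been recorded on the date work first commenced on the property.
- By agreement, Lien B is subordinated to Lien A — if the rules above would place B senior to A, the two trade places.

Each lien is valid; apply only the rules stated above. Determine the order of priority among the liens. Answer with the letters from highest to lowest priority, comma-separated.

Adjusting effective dates: C's effective date is Dec 21, 2024, when work began; E is treated as recorded Oct 30, 2024, the work-commencement date.
A is a condominium assessment lien, so it outranks all other liens regardless of date.
Ordering the rest by effective date: B (Mar 25, 2024), E (Oct 30, 2024), C (Dec 21, 2024), D (May 9, 2025).
B is already junior to A, so the subordination agreement changes nothing.

A, B, E, C, D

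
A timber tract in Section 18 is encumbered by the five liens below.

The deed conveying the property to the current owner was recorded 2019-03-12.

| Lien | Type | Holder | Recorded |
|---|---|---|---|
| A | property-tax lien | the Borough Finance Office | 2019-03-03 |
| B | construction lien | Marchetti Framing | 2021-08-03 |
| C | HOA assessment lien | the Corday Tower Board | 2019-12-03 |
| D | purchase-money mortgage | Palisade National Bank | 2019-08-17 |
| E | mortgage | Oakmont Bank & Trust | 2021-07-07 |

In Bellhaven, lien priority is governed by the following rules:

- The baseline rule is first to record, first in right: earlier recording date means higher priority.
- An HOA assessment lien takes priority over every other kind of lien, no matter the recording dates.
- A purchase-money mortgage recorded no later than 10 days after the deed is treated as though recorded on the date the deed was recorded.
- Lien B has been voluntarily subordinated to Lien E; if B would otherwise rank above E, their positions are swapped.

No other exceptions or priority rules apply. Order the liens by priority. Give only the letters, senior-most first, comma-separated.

C, A, D, E, B

Adjusting effective dates: D was recorded 158 days after the deed, outside the 10-day window, so it keeps its recording date.
C, as an HOA assessment lien, has superpriority and ranks first.
Among the remaining liens, by effective date: A (2019-03-03), D (2019-08-17), E (2021-07-07), B (2021-08-03).
B is already junior to E, so the subordination agreement changes nothing.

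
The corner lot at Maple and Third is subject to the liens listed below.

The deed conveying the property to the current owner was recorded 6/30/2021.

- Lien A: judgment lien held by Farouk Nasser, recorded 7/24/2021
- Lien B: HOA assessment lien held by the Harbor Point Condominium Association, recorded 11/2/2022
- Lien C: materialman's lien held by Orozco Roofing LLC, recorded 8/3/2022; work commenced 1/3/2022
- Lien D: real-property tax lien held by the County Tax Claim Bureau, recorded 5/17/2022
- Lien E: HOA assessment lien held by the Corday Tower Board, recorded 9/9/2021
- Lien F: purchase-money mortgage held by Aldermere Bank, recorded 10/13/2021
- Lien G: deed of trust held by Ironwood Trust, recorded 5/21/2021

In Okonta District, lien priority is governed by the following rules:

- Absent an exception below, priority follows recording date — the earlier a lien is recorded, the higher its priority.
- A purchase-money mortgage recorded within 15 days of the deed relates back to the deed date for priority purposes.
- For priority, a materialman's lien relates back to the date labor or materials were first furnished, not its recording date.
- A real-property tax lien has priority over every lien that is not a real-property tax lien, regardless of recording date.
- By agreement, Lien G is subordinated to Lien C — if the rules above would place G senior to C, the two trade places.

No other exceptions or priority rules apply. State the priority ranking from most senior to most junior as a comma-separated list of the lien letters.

D, C, A, E, F, G, B

Effective dates: C is treated as recorded 1/3/2022, the work-commencement date; F was recorded 105 days after the deed — beyond 15 days — so no relation-back applies.
D is a real-property tax lien, so it outranks all other liens regardless of date.
Ordering the rest by effective date: G (5/21/2021), A (7/24/2021), E (9/9/2021), F (10/13/2021), C (1/3/2022), B (11/2/2022).
Because G would otherwise rank above C, the subordination swaps them.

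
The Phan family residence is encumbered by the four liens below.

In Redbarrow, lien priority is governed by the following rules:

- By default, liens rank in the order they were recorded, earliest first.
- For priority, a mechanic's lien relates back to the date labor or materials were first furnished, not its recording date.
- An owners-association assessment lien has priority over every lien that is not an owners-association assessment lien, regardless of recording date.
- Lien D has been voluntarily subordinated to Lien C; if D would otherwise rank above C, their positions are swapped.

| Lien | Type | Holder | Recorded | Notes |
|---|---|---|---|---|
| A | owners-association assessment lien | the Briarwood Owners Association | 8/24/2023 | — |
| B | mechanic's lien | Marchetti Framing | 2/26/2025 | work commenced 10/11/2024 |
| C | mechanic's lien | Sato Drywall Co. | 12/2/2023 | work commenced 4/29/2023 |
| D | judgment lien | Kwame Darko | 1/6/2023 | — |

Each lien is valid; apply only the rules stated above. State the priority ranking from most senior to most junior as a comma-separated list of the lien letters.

Adjusting effective dates: B is treated as recorded 10/11/2024, the work-commencement date; C relates back to 4/29/2023 (work commenced).
A is an owners-association assessment lien, so it outranks all other liens regardless of date.
The other liens, earliest effective date first: D (1/6/2023), C (4/29/2023), B (10/11/2024).
The subordination applies — D was senior to C — so D and C swap.

A, C, D, B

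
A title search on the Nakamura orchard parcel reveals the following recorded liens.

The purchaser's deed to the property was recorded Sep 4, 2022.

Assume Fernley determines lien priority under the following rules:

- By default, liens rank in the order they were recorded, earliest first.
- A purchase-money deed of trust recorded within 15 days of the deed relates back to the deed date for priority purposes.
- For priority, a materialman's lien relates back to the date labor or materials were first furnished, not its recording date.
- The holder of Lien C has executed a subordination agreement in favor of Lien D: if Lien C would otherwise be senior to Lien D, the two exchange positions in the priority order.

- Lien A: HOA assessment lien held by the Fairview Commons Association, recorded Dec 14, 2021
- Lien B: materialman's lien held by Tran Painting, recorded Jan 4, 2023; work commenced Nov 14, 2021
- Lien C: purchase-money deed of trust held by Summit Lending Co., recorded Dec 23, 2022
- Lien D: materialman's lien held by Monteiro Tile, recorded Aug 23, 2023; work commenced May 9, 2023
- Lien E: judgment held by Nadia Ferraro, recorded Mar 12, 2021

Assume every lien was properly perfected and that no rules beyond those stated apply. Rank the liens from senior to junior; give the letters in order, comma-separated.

E, B, A, D, C

Effective dates: B relates back to Nov 14, 2021 (work commenced); C was recorded 110 days after the deed — beyond 15 days — so no relation-back applies; D's effective date is May 9, 2023, when work began.
Sorted by effective date: E (Mar 12, 2021), B (Nov 14, 2021), A (Dec 14, 2021), C (Dec 23, 2022), D (May 9, 2023).
The subordination applies — C was senior to D — so C and D swap.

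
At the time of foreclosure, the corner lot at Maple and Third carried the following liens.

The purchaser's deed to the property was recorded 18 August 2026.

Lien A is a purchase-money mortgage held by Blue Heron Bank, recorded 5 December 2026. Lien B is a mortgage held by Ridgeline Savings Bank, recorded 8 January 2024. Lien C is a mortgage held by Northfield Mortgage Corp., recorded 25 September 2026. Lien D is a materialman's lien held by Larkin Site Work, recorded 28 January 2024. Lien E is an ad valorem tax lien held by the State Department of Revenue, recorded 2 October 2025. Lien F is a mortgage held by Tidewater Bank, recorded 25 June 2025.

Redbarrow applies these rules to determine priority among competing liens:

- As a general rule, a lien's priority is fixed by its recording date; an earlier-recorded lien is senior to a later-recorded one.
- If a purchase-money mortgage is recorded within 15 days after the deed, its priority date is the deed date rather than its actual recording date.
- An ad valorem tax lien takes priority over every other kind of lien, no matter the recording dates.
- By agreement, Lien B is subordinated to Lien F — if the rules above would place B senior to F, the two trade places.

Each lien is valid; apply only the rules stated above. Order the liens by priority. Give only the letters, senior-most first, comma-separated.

E, F, D, B, C, A

Adjusting effective dates: A was recorded 109 days after the deed, outside the 15-day window, so it keeps its recording date.
E is an ad valorem tax lien, so it outranks all other liens regardless of date.
Among the remaining liens, by effective date: B (8 January 2024), D (28 January 2024), F (25 June 2025), C (25 September 2026), A (5 December 2026).
B is senior to F before the subordination, so the two trade places.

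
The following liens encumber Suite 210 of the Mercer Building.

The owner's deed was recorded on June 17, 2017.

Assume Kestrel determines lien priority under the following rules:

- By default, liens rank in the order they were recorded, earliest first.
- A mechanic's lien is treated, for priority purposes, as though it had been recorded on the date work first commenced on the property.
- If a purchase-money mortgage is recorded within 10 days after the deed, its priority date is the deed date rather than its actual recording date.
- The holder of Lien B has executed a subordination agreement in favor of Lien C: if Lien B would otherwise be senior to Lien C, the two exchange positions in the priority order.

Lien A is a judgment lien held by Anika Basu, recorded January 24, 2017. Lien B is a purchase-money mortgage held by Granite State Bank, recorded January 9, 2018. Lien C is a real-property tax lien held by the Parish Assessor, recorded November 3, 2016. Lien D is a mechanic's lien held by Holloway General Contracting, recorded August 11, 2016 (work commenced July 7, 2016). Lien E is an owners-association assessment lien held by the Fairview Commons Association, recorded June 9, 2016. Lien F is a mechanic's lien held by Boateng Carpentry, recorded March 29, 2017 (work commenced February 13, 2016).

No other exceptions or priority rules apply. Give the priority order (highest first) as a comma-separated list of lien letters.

F, E, D, C, A, B

Adjusting effective dates: B was recorded 206 days after the deed — beyond 10 days — so no relation-back applies; D's effective date is July 7, 2016, when work began; F relates back to February 13, 2016 (work commenced).
Sorted by effective date: F (February 13, 2016), E (June 9, 2016), D (July 7, 2016), C (November 3, 2016), A (January 24, 2017), B (January 9, 2018).
Since B is not senior to C, the subordination leaves the order unchanged.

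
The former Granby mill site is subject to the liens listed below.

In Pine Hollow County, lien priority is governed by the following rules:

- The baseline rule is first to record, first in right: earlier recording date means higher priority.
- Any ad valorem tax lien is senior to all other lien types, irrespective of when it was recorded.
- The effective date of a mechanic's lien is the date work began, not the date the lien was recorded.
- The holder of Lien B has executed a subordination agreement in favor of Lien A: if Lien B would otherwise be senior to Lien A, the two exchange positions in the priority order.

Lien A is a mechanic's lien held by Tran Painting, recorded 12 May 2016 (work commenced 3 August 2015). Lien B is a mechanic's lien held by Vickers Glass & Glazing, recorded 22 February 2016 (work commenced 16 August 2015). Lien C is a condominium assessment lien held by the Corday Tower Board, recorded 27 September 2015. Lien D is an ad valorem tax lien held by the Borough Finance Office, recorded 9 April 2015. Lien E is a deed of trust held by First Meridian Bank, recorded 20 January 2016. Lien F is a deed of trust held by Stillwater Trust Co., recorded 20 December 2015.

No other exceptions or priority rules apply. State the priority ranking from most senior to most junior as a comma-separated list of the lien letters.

First, effective dates: A is treated as recorded 3 August 2015, the work-commencement date; B is treated as recorded 16 August 2015, the work-commencement date.
D is an ad valorem tax lien and takes priority over every other lien.
The other liens, earliest effective date first: A (3 August 2015), B (16 August 2015), C (27 September 2015), F (20 December 2015), E (20 January 2016).
Since B is not senior to A, the subordination leaves the order unchanged.

D, A, B, C, F, E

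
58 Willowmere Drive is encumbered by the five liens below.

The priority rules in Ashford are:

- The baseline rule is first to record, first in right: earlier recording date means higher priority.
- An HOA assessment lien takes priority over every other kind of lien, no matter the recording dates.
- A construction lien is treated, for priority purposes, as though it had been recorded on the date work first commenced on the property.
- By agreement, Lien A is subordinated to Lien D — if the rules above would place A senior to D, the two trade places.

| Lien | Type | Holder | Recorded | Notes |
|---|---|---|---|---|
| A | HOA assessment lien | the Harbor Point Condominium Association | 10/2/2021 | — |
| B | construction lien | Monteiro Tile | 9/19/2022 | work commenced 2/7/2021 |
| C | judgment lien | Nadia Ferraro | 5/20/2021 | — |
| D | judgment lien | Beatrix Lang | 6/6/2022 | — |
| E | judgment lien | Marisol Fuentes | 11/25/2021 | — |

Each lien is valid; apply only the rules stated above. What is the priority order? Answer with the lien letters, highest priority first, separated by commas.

D, B, C, E, A

First, effective dates: B relates back to 2/7/2021 (work commenced).
As an HOA assessment lien, A is senior to every other lien.
The other liens, earliest effective date first: B (2/7/2021), C (5/20/2021), E (11/25/2021), D (6/6/2022).
Because A would otherwise rank above D, the subordination swaps them.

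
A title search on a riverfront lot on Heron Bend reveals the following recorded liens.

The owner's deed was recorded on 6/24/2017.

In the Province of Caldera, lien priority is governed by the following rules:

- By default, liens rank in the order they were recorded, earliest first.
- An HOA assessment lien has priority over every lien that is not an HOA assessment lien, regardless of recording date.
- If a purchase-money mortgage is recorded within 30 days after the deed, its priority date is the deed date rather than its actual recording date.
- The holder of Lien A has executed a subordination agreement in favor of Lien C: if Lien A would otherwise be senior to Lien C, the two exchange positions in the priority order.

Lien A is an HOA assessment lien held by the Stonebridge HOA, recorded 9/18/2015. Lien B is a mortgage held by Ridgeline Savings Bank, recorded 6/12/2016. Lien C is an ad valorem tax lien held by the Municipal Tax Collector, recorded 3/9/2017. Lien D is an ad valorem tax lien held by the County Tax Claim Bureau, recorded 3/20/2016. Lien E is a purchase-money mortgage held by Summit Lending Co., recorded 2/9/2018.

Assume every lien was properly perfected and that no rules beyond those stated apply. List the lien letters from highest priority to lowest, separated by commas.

Adjusting effective dates: E was recorded 230 days after the deed, outside the 30-day window, so it keeps its recording date.
A is an HOA assessment lien, so it outranks all other liens regardless of date.
The other liens, earliest effective date first: D (3/20/2016), B (6/12/2016), C (3/9/2017), E (2/9/2018).
A would otherwise be senior to C, so under the subordination agreement A and C exchange positions.

C, D, B, A, E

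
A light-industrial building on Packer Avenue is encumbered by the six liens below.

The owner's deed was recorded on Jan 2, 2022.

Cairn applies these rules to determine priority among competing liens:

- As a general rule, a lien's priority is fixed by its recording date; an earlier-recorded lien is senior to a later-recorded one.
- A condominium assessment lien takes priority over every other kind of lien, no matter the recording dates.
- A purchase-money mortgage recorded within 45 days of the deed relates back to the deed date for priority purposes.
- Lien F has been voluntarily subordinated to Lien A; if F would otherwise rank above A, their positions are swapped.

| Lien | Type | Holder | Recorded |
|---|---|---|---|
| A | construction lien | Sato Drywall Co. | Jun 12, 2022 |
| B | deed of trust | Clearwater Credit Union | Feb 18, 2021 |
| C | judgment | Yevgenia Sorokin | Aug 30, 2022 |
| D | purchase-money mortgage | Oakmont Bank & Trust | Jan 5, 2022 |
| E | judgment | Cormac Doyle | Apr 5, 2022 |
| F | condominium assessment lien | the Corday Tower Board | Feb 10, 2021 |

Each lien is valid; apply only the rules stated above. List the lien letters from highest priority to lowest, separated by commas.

A, B, D, E, F, C

Adjusting effective dates: D was recorded within the 45-day window, so its effective date is the deed date Jan 2, 2022.
F, as a condominium assessment lien, has superpriority and ranks first.
The other liens, earliest effective date first: B (Feb 18, 2021), D (Jan 2, 2022), E (Apr 5, 2022), A (Jun 12, 2022), C (Aug 30, 2022).
F would otherwise be senior to A, so under the subordination agreement F and A exchange positions.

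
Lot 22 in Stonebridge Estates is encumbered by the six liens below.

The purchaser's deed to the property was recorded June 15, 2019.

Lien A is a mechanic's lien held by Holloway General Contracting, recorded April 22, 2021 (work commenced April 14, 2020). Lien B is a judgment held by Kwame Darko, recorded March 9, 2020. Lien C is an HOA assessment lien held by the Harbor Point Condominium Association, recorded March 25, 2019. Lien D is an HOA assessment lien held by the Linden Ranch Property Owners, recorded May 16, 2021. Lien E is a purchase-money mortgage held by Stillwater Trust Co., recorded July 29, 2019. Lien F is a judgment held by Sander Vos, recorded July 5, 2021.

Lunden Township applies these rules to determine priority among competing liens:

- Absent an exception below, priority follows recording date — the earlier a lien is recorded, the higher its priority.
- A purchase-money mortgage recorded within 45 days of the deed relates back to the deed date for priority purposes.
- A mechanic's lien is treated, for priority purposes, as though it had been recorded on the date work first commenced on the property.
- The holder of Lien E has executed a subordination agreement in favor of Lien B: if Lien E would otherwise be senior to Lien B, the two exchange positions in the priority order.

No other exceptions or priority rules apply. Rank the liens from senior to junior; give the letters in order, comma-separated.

Adjusting effective dates: A relates back to April 14, 2020 (work commenced); E relates back to the deed date June 15, 2019.
By effective date, earliest first: C (March 25, 2019), E (June 15, 2019), B (March 9, 2020), A (April 14, 2020), D (May 16, 2021), F (July 5, 2021).
The subordination applies — E was senior to B — so E and B swap.

C, B, E, A, D, F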